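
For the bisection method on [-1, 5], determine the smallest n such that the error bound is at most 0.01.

We need (b-a)/2^n ≤ 0.01
(5 - (-1))/2^n ≤ 0.01
6/2^n ≤ 0.01
2^n ≥ 600
n ≥ log₂(600) = 9.23
n ≥ 10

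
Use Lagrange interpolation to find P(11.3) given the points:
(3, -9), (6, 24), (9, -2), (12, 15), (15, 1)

Lagrange interpolation formula:
P(x) = Σ yᵢ × Lᵢ(x)
where Lᵢ(x) = Π_{j≠i} (x - xⱼ)/(xᵢ - xⱼ)

L_0(11.3) = (11.3 - 6)/(3 - 6) × (11.3 - 9)/(3 - 9) × (11.3 - 12)/(3 - 12) × (11.3 - 15)/(3 - 15) = 0.016241
L_1(11.3) = (11.3 - 3)/(6 - 3) × (11.3 - 9)/(6 - 9) × (11.3 - 12)/(6 - 12) × (11.3 - 15)/(6 - 15) = -0.101735
L_2(11.3) = (11.3 - 3)/(9 - 3) × (11.3 - 6)/(9 - 6) × (11.3 - 12)/(9 - 12) × (11.3 - 15)/(9 - 15) = 0.351648
L_3(11.3) = (11.3 - 3)/(12 - 3) × (11.3 - 6)/(12 - 6) × (11.3 - 9)/(12 - 9) × (11.3 - 15)/(12 - 15) = 0.770278
L_4(11.3) = (11.3 - 3)/(15 - 3) × (11.3 - 6)/(15 - 6) × (11.3 - 9)/(15 - 9) × (11.3 - 12)/(15 - 12) = -0.036432

P(11.3) = (-9)×L_0(11.3) + 24×L_1(11.3) + (-2)×L_2(11.3) + 15×L_3(11.3) + 1×L_4(11.3)
P(11.3) = 8.226633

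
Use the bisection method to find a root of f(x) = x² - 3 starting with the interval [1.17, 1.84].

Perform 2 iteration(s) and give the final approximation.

f(x) = x² - 3
Initial interval: [1.17, 1.84]

Iteration 1:
  c_1 = (1.170000 + 1.840000)/2 = 1.505000
  f(c_1) = f(1.505000) = -0.734975
  f(a) × f(c) ≥ 0, new interval: [1.505000, 1.840000]
Iteration 2:
  c_2 = (1.505000 + 1.840000)/2 = 1.672500
  f(c_2) = f(1.672500) = -0.202744
  f(a) × f(c) ≥ 0, new interval: [1.672500, 1.840000]

After 2 iteration(s), the approximation is c_2 = 1.672500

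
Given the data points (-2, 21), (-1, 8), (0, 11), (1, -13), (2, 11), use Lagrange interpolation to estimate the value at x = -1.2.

Lagrange interpolation formula:
P(x) = Σ yᵢ × Lᵢ(x)
where Lᵢ(x) = Π_{j≠i} (x - xⱼ)/(xᵢ - xⱼ)

L_0(-1.2) = (-1.2 - (-1))/(-2 - (-1)) × (-1.2 - 0)/(-2 - 0) × (-1.2 - 1)/(-2 - 1) × (-1.2 - 2)/(-2 - 2) = 0.070400
L_1(-1.2) = (-1.2 - (-2))/(-1 - (-2)) × (-1.2 - 0)/(-1 - 0) × (-1.2 - 1)/(-1 - 1) × (-1.2 - 2)/(-1 - 2) = 1.126400
L_2(-1.2) = (-1.2 - (-2))/(0 - (-2)) × (-1.2 - (-1))/(0 - (-1)) × (-1.2 - 1)/(0 - 1) × (-1.2 - 2)/(0 - 2) = -0.281600
L_3(-1.2) = (-1.2 - (-2))/(1 - (-2)) × (-1.2 - (-1))/(1 - (-1)) × (-1.2 - 0)/(1 - 0) × (-1.2 - 2)/(1 - 2) = 0.102400
L_4(-1.2) = (-1.2 - (-2))/(2 - (-2)) × (-1.2 - (-1))/(2 - (-1)) × (-1.2 - 0)/(2 - 0) × (-1.2 - 1)/(2 - 1) = -0.017600

P(-1.2) = 21×L_0(-1.2) + 8×L_1(-1.2) + 11×L_2(-1.2) + (-13)×L_3(-1.2) + 11×L_4(-1.2)
P(-1.2) = 5.867200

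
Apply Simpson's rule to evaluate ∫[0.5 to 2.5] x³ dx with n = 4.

f(x) = x³
a = 0.5, b = 2.5, n = 4
h = (b - a)/n = 0.500000

Simpson's rule: (h/3)[f(x₀) + 4f(x₁) + 2f(x₂) + ... + f(xₙ)]

x_0 = 0.5000, f(x_0) = 0.125000, coefficient = 1
x_1 = 1.0000, f(x_1) = 1.000000, coefficient = 4
x_2 = 1.5000, f(x_2) = 3.375000, coefficient = 2
x_3 = 2.0000, f(x_3) = 8.000000, coefficient = 4
x_4 = 2.5000, f(x_4) = 15.625000, coefficient = 1

I ≈ (0.500000/3) × 58.500000 = 9.750000
Exact value: 9.750000
Error: 0.000000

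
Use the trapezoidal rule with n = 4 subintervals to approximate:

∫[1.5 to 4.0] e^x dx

f(x) = e^x
a = 1.5, b = 4.0, n = 4
h = (b - a)/n = 0.625000

Trapezoidal rule: (h/2)[f(x₀) + 2f(x₁) + 2f(x₂) + ... + f(xₙ)]

x_0 = 1.5000, f(x_0) = 4.481689, coefficient = 1
x_1 = 2.1250, f(x_1) = 8.372897, coefficient = 2
x_2 = 2.7500, f(x_2) = 15.642632, coefficient = 2
x_3 = 3.3750, f(x_3) = 29.224284, coefficient = 2
x_4 = 4.0000, f(x_4) = 54.598150, coefficient = 1

I ≈ (0.625000/2) × 165.559465 = 51.737333
Exact value: 50.116461
Error: 1.620872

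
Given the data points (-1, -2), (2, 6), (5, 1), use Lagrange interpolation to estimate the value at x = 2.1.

Lagrange interpolation formula:
P(x) = Σ yᵢ × Lᵢ(x)
where Lᵢ(x) = Π_{j≠i} (x - xⱼ)/(xᵢ - xⱼ)

L_0(2.1) = (2.1 - 2)/(-1 - 2) × (2.1 - 5)/(-1 - 5) = -0.016111
L_1(2.1) = (2.1 - (-1))/(2 - (-1)) × (2.1 - 5)/(2 - 5) = 0.998889
L_2(2.1) = (2.1 - (-1))/(5 - (-1)) × (2.1 - 2)/(5 - 2) = 0.017222

P(2.1) = (-2)×L_0(2.1) + 6×L_1(2.1) + 1×L_2(2.1)
P(2.1) = 6.042778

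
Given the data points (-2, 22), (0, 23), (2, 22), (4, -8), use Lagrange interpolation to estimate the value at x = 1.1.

Lagrange interpolation formula:
P(x) = Σ yᵢ × Lᵢ(x)
where Lᵢ(x) = Π_{j≠i} (x - xⱼ)/(xᵢ - xⱼ)

L_0(1.1) = (1.1 - 0)/(-2 - 0) × (1.1 - 2)/(-2 - 2) × (1.1 - 4)/(-2 - 4) = -0.059812
L_1(1.1) = (1.1 - (-2))/(0 - (-2)) × (1.1 - 2)/(0 - 2) × (1.1 - 4)/(0 - 4) = 0.505687
L_2(1.1) = (1.1 - (-2))/(2 - (-2)) × (1.1 - 0)/(2 - 0) × (1.1 - 4)/(2 - 4) = 0.618063
L_3(1.1) = (1.1 - (-2))/(4 - (-2)) × (1.1 - 0)/(4 - 0) × (1.1 - 2)/(4 - 2) = -0.063938

P(1.1) = 22×L_0(1.1) + 23×L_1(1.1) + 22×L_2(1.1) + (-8)×L_3(1.1)
P(1.1) = 24.423813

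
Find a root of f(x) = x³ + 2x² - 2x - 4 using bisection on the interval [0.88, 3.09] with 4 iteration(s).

f(x) = x³ + 2x² - 2x - 4
Initial interval: [0.88, 3.09]

Iteration 1:
  c_1 = (0.880000 + 3.090000)/2 = 1.985000
  f(c_1) = f(1.985000) = 7.731797
  f(a) × f(c) < 0, new interval: [0.880000, 1.985000]
Iteration 2:
  c_2 = (0.880000 + 1.985000)/2 = 1.432500
  f(c_2) = f(1.432500) = 0.178683
  f(a) × f(c) < 0, new interval: [0.880000, 1.432500]
Iteration 3:
  c_3 = (0.880000 + 1.432500)/2 = 1.156250
  f(c_3) = f(1.156250) = -2.092865
  f(a) × f(c) ≥ 0, new interval: [1.156250, 1.432500]
Iteration 4:
  c_4 = (1.156250 + 1.432500)/2 = 1.294375
  f(c_4) = f(1.294375) = -1.069332
  f(a) × f(c) ≥ 0, new interval: [1.294375, 1.432500]

After 4 iteration(s), the approximation is c_4 = 1.294375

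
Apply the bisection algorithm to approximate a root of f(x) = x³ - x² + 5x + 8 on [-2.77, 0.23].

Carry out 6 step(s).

f(x) = x³ - x² + 5x + 8
Initial interval: [-2.77, 0.23]

Iteration 1:
  c_1 = (-2.770000 + 0.230000)/2 = -1.270000
  f(c_1) = f(-1.270000) = -2.011283
  f(a) × f(c) ≥ 0, new interval: [-1.270000, 0.230000]
Iteration 2:
  c_2 = (-1.270000 + 0.230000)/2 = -0.520000
  f(c_2) = f(-0.520000) = 4.988992
  f(a) × f(c) < 0, new interval: [-1.270000, -0.520000]
Iteration 3:
  c_3 = (-1.270000 + (-0.520000))/2 = -0.895000
  f(c_3) = f(-0.895000) = 2.007058
  f(a) × f(c) < 0, new interval: [-1.270000, -0.895000]
Iteration 4:
  c_4 = (-1.270000 + (-0.895000))/2 = -1.082500
  f(c_4) = f(-1.082500) = 0.147213
  f(a) × f(c) < 0, new interval: [-1.270000, -1.082500]
Iteration 5:
  c_5 = (-1.270000 + (-1.082500))/2 = -1.176250
  f(c_5) = f(-1.176250) = -0.892231
  f(a) × f(c) ≥ 0, new interval: [-1.176250, -1.082500]
Iteration 6:
  c_6 = (-1.176250 + (-1.082500))/2 = -1.129375
  f(c_6) = f(-1.129375) = -0.362867
  f(a) × f(c) ≥ 0, new interval: [-1.129375, -1.082500]

After 6 iteration(s), the approximation is c_6 = -1.129375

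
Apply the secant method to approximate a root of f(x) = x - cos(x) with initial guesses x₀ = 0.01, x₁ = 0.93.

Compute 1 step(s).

f(x) = x - cos(x)
x₀ = 0.01, x₁ = 0.93

Secant formula: x_{n+1} = x_n - f(x_n)(x_n - x_{n-1})/(f(x_n) - f(x_{n-1}))

Iteration 1:
  f(0.010000) = -0.989950
  f(0.930000) = 0.332166
  x_2 = 0.930000 - 0.332166×(0.930000 - 0.010000)/(0.332166 - (-0.989950))
       = 0.698861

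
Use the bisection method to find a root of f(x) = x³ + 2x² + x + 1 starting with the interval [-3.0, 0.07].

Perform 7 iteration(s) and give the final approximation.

f(x) = x³ + 2x² + x + 1
Initial interval: [-3.0, 0.07]

Iteration 1:
  c_1 = (-3.000000 + 0.070000)/2 = -1.465000
  f(c_1) = f(-1.465000) = 0.683230
  f(a) × f(c) < 0, new interval: [-3.000000, -1.465000]
Iteration 2:
  c_2 = (-3.000000 + (-1.465000))/2 = -2.232500
  f(c_2) = f(-2.232500) = -2.391293
  f(a) × f(c) ≥ 0, new interval: [-2.232500, -1.465000]
Iteration 3:
  c_3 = (-2.232500 + (-1.465000))/2 = -1.848750
  f(c_3) = f(-1.848750) = -0.331796
  f(a) × f(c) ≥ 0, new interval: [-1.848750, -1.465000]
Iteration 4:
  c_4 = (-1.848750 + (-1.465000))/2 = -1.656875
  f(c_4) = f(-1.656875) = 0.285084
  f(a) × f(c) < 0, new interval: [-1.848750, -1.656875]
Iteration 5:
  c_5 = (-1.848750 + (-1.656875))/2 = -1.752812
  f(c_5) = f(-1.752812) = 0.006634
  f(a) × f(c) < 0, new interval: [-1.848750, -1.752812]
Iteration 6:
  c_6 = (-1.848750 + (-1.752812))/2 = -1.800781
  f(c_6) = f(-1.800781) = -0.154752
  f(a) × f(c) ≥ 0, new interval: [-1.800781, -1.752812]
Iteration 7:
  c_7 = (-1.800781 + (-1.752812))/2 = -1.776797
  f(c_7) = f(-1.776797) = -0.072143
  f(a) × f(c) ≥ 0, new interval: [-1.776797, -1.752812]

After 7 iteration(s), the approximation is c_7 = -1.776797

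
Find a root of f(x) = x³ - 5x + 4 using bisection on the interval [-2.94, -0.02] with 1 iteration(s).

f(x) = x³ - 5x + 4
Initial interval: [-2.94, -0.02]

Iteration 1:
  c_1 = (-2.940000 + (-0.020000))/2 = -1.480000
  f(c_1) = f(-1.480000) = 8.158208
  f(a) × f(c) < 0, new interval: [-2.940000, -1.480000]

After 1 iteration(s), the approximation is c_1 = -1.480000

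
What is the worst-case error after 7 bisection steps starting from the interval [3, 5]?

Bisection error bound: |error| ≤ (b-a)/2^n
|error| ≤ (5 - 3)/2^7 = 2/2^7
|error| ≤ 0.0156250000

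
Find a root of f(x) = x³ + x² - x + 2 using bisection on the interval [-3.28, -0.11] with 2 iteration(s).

f(x) = x³ + x² - x + 2
Initial interval: [-3.28, -0.11]

Iteration 1:
  c_1 = (-3.280000 + (-0.110000))/2 = -1.695000
  f(c_1) = f(-1.695000) = 1.698248
  f(a) × f(c) < 0, new interval: [-3.280000, -1.695000]
Iteration 2:
  c_2 = (-3.280000 + (-1.695000))/2 = -2.487500
  f(c_2) = f(-2.487500) = -4.716639
  f(a) × f(c) ≥ 0, new interval: [-2.487500, -1.695000]

After 2 iteration(s), the approximation is c_2 = -2.487500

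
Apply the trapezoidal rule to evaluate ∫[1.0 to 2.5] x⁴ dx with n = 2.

f(x) = x⁴
a = 1.0, b = 2.5, n = 2
h = (b - a)/n = 0.750000

Trapezoidal rule: (h/2)[f(x₀) + 2f(x₁) + 2f(x₂) + ... + f(xₙ)]

x_0 = 1.0000, f(x_0) = 1.000000, coefficient = 1
x_1 = 1.7500, f(x_1) = 9.378906, coefficient = 2
x_2 = 2.5000, f(x_2) = 39.062500, coefficient = 1

I ≈ (0.750000/2) × 58.820312 = 22.057617
Exact value: 19.331250
Error: 2.726367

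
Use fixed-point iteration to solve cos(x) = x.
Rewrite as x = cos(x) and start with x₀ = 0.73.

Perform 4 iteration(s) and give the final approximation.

Equation: cos(x) = x
Fixed-point form: x = cos(x)
x₀ = 0.73

x_1 = g(0.730000) = 0.745174
x_2 = g(0.745174) = 0.734970
x_3 = g(0.734970) = 0.741851
x_4 = g(0.741851) = 0.737219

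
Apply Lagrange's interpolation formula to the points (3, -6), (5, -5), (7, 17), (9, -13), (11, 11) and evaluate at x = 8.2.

Lagrange interpolation formula:
P(x) = Σ yᵢ × Lᵢ(x)
where Lᵢ(x) = Π_{j≠i} (x - xⱼ)/(xᵢ - xⱼ)

L_0(8.2) = (8.2 - 5)/(3 - 5) × (8.2 - 7)/(3 - 7) × (8.2 - 9)/(3 - 9) × (8.2 - 11)/(3 - 11) = 0.022400
L_1(8.2) = (8.2 - 3)/(5 - 3) × (8.2 - 7)/(5 - 7) × (8.2 - 9)/(5 - 9) × (8.2 - 11)/(5 - 11) = -0.145600
L_2(8.2) = (8.2 - 3)/(7 - 3) × (8.2 - 5)/(7 - 5) × (8.2 - 9)/(7 - 9) × (8.2 - 11)/(7 - 11) = 0.582400
L_3(8.2) = (8.2 - 3)/(9 - 3) × (8.2 - 5)/(9 - 5) × (8.2 - 7)/(9 - 7) × (8.2 - 11)/(9 - 11) = 0.582400
L_4(8.2) = (8.2 - 3)/(11 - 3) × (8.2 - 5)/(11 - 5) × (8.2 - 7)/(11 - 7) × (8.2 - 9)/(11 - 9) = -0.041600

P(8.2) = (-6)×L_0(8.2) + (-5)×L_1(8.2) + 17×L_2(8.2) + (-13)×L_3(8.2) + 11×L_4(8.2)
P(8.2) = 2.465600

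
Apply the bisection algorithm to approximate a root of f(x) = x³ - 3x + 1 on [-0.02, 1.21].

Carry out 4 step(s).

f(x) = x³ - 3x + 1
Initial interval: [-0.02, 1.21]

Iteration 1:
  c_1 = (-0.020000 + 1.210000)/2 = 0.595000
  f(c_1) = f(0.595000) = -0.574355
  f(a) × f(c) < 0, new interval: [-0.020000, 0.595000]
Iteration 2:
  c_2 = (-0.020000 + 0.595000)/2 = 0.287500
  f(c_2) = f(0.287500) = 0.161264
  f(a) × f(c) ≥ 0, new interval: [0.287500, 0.595000]
Iteration 3:
  c_3 = (0.287500 + 0.595000)/2 = 0.441250
  f(c_3) = f(0.441250) = -0.237838
  f(a) × f(c) < 0, new interval: [0.287500, 0.441250]
Iteration 4:
  c_4 = (0.287500 + 0.441250)/2 = 0.364375
  f(c_4) = f(0.364375) = -0.044747
  f(a) × f(c) < 0, new interval: [0.287500, 0.364375]

After 4 iteration(s), the approximation is c_4 = 0.364375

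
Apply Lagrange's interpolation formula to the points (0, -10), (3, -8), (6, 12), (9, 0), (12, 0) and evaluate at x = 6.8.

Lagrange interpolation formula:
P(x) = Σ yᵢ × Lᵢ(x)
where Lᵢ(x) = Π_{j≠i} (x - xⱼ)/(xᵢ - xⱼ)

L_0(6.8) = (6.8 - 3)/(0 - 3) × (6.8 - 6)/(0 - 6) × (6.8 - 9)/(0 - 9) × (6.8 - 12)/(0 - 12) = 0.017890
L_1(6.8) = (6.8 - 0)/(3 - 0) × (6.8 - 6)/(3 - 6) × (6.8 - 9)/(3 - 9) × (6.8 - 12)/(3 - 12) = -0.128053
L_2(6.8) = (6.8 - 0)/(6 - 0) × (6.8 - 3)/(6 - 3) × (6.8 - 9)/(6 - 9) × (6.8 - 12)/(6 - 12) = 0.912375
L_3(6.8) = (6.8 - 0)/(9 - 0) × (6.8 - 3)/(9 - 3) × (6.8 - 6)/(9 - 6) × (6.8 - 12)/(9 - 12) = 0.221182
L_4(6.8) = (6.8 - 0)/(12 - 0) × (6.8 - 3)/(12 - 3) × (6.8 - 6)/(12 - 6) × (6.8 - 9)/(12 - 9) = -0.023394

P(6.8) = (-10)×L_0(6.8) + (-8)×L_1(6.8) + 12×L_2(6.8) + 0×L_3(6.8) + 0×L_4(6.8)
P(6.8) = 11.794028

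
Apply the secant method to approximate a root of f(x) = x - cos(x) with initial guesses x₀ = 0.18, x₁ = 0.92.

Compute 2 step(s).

f(x) = x - cos(x)
x₀ = 0.18, x₁ = 0.92

Secant formula: x_{n+1} = x_n - f(x_n)(x_n - x_{n-1})/(f(x_n) - f(x_{n-1}))

Iteration 1:
  f(0.180000) = -0.803844
  f(0.920000) = 0.314180
  x_2 = 0.920000 - 0.314180×(0.920000 - 0.180000)/(0.314180 - (-0.803844))
       = 0.712050
Iteration 2:
  f(0.920000) = 0.314180
  f(0.712050) = -0.044974
  x_3 = 0.712050 - (-0.044974)×(0.712050 - 0.920000)/(-0.044974 - 0.314180)
       = 0.738090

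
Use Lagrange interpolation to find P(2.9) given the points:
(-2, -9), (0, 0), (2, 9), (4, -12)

Lagrange interpolation formula:
P(x) = Σ yᵢ × Lᵢ(x)
where Lᵢ(x) = Π_{j≠i} (x - xⱼ)/(xᵢ - xⱼ)

L_0(2.9) = (2.9 - 0)/(-2 - 0) × (2.9 - 2)/(-2 - 2) × (2.9 - 4)/(-2 - 4) = 0.059813
L_1(2.9) = (2.9 - (-2))/(0 - (-2)) × (2.9 - 2)/(0 - 2) × (2.9 - 4)/(0 - 4) = -0.303188
L_2(2.9) = (2.9 - (-2))/(2 - (-2)) × (2.9 - 0)/(2 - 0) × (2.9 - 4)/(2 - 4) = 0.976938
L_3(2.9) = (2.9 - (-2))/(4 - (-2)) × (2.9 - 0)/(4 - 0) × (2.9 - 2)/(4 - 2) = 0.266437

P(2.9) = (-9)×L_0(2.9) + 0×L_1(2.9) + 9×L_2(2.9) + (-12)×L_3(2.9)
P(2.9) = 5.056875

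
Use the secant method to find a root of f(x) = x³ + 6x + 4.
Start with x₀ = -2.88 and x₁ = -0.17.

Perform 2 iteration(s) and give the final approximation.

f(x) = x³ + 6x + 4
x₀ = -2.88, x₁ = -0.17

Secant formula: x_{n+1} = x_n - f(x_n)(x_n - x_{n-1})/(f(x_n) - f(x_{n-1}))

Iteration 1:
  f(-2.880000) = -37.167872
  f(-0.170000) = 2.975087
  x_2 = -0.170000 - 2.975087×(-0.170000 - (-2.880000))/(2.975087 - (-37.167872))
       = -0.370844
Iteration 2:
  f(-0.170000) = 2.975087
  f(-0.370844) = 1.723933
  x_3 = -0.370844 - 1.723933×(-0.370844 - (-0.170000))/(1.723933 - 2.975087)
       = -0.647583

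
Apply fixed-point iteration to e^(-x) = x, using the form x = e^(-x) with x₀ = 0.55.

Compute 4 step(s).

Equation: e^(-x) = x
Fixed-point form: x = e^(-x)
x₀ = 0.55

x_1 = g(0.550000) = 0.576950
x_2 = g(0.576950) = 0.561609
x_3 = g(0.561609) = 0.570291
x_4 = g(0.570291) = 0.565361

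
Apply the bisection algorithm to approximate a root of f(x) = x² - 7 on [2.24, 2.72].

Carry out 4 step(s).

f(x) = x² - 7
Initial interval: [2.24, 2.72]

Iteration 1:
  c_1 = (2.240000 + 2.720000)/2 = 2.480000
  f(c_1) = f(2.480000) = -0.849600
  f(a) × f(c) ≥ 0, new interval: [2.480000, 2.720000]
Iteration 2:
  c_2 = (2.480000 + 2.720000)/2 = 2.600000
  f(c_2) = f(2.600000) = -0.240000
  f(a) × f(c) ≥ 0, new interval: [2.600000, 2.720000]
Iteration 3:
  c_3 = (2.600000 + 2.720000)/2 = 2.660000
  f(c_3) = f(2.660000) = 0.075600
  f(a) × f(c) < 0, new interval: [2.600000, 2.660000]
Iteration 4:
  c_4 = (2.600000 + 2.660000)/2 = 2.630000
  f(c_4) = f(2.630000) = -0.083100
  f(a) × f(c) ≥ 0, new interval: [2.630000, 2.660000]

After 4 iteration(s), the approximation is c_4 = 2.630000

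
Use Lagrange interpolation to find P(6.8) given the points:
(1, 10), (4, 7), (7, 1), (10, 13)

Lagrange interpolation formula:
P(x) = Σ yᵢ × Lᵢ(x)
where Lᵢ(x) = Π_{j≠i} (x - xⱼ)/(xᵢ - xⱼ)

L_0(6.8) = (6.8 - 4)/(1 - 4) × (6.8 - 7)/(1 - 7) × (6.8 - 10)/(1 - 10) = -0.011062
L_1(6.8) = (6.8 - 1)/(4 - 1) × (6.8 - 7)/(4 - 7) × (6.8 - 10)/(4 - 10) = 0.068741
L_2(6.8) = (6.8 - 1)/(7 - 1) × (6.8 - 4)/(7 - 4) × (6.8 - 10)/(7 - 10) = 0.962370
L_3(6.8) = (6.8 - 1)/(10 - 1) × (6.8 - 4)/(10 - 4) × (6.8 - 7)/(10 - 7) = -0.020049

P(6.8) = 10×L_0(6.8) + 7×L_1(6.8) + 1×L_2(6.8) + 13×L_3(6.8)
P(6.8) = 1.072296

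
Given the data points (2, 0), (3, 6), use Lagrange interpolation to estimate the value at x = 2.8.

Lagrange interpolation formula:
P(x) = Σ yᵢ × Lᵢ(x)
where Lᵢ(x) = Π_{j≠i} (x - xⱼ)/(xᵢ - xⱼ)

L_0(2.8) = (2.8 - 3)/(2 - 3) = 0.200000
L_1(2.8) = (2.8 - 2)/(3 - 2) = 0.800000

P(2.8) = 0×L_0(2.8) + 6×L_1(2.8)
P(2.8) = 4.800000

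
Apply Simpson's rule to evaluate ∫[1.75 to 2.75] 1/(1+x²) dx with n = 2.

f(x) = 1/(1+x²)
a = 1.75, b = 2.75, n = 2
h = (b - a)/n = 0.500000

Simpson's rule: (h/3)[f(x₀) + 4f(x₁) + 2f(x₂) + ... + f(xₙ)]

x_0 = 1.7500, f(x_0) = 0.246154, coefficient = 1
x_1 = 2.2500, f(x_1) = 0.164948, coefficient = 4
x_2 = 2.7500, f(x_2) = 0.116788, coefficient = 1

I ≈ (0.500000/3) × 1.022736 = 0.170456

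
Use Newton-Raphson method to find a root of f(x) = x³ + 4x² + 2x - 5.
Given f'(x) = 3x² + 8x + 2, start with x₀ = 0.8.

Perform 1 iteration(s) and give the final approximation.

f(x) = x³ + 4x² + 2x - 5
f'(x) = 3x² + 8x + 2
x₀ = 0.8

Newton-Raphson formula: x_{n+1} = x_n - f(x_n)/f'(x_n)

Iteration 1:
  f(0.800000) = -0.328000
  f'(0.800000) = 10.320000
  x_1 = 0.800000 - (-0.328000)/10.320000 = 0.831783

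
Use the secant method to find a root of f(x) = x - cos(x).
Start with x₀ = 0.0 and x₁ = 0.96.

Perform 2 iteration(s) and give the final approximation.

f(x) = x - cos(x)
x₀ = 0.0, x₁ = 0.96

Secant formula: x_{n+1} = x_n - f(x_n)(x_n - x_{n-1})/(f(x_n) - f(x_{n-1}))

Iteration 1:
  f(0.000000) = -1.000000
  f(0.960000) = 0.386480
  x_2 = 0.960000 - 0.386480×(0.960000 - 0.000000)/(0.386480 - (-1.000000))
       = 0.692401
Iteration 2:
  f(0.960000) = 0.386480
  f(0.692401) = -0.077315
  x_3 = 0.692401 - (-0.077315)×(0.692401 - 0.960000)/(-0.077315 - 0.386480)
       = 0.737010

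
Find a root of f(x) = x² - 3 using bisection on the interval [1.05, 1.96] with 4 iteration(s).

f(x) = x² - 3
Initial interval: [1.05, 1.96]

Iteration 1:
  c_1 = (1.050000 + 1.960000)/2 = 1.505000
  f(c_1) = f(1.505000) = -0.734975
  f(a) × f(c) ≥ 0, new interval: [1.505000, 1.960000]
Iteration 2:
  c_2 = (1.505000 + 1.960000)/2 = 1.732500
  f(c_2) = f(1.732500) = 0.001556
  f(a) × f(c) < 0, new interval: [1.505000, 1.732500]
Iteration 3:
  c_3 = (1.505000 + 1.732500)/2 = 1.618750
  f(c_3) = f(1.618750) = -0.379648
  f(a) × f(c) ≥ 0, new interval: [1.618750, 1.732500]
Iteration 4:
  c_4 = (1.618750 + 1.732500)/2 = 1.675625
  f(c_4) = f(1.675625) = -0.192281
  f(a) × f(c) ≥ 0, new interval: [1.675625, 1.732500]

After 4 iteration(s), the approximation is c_4 = 1.675625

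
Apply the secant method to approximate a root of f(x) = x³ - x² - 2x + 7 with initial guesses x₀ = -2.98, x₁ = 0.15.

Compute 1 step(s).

f(x) = x³ - x² - 2x + 7
x₀ = -2.98, x₁ = 0.15

Secant formula: x_{n+1} = x_n - f(x_n)(x_n - x_{n-1})/(f(x_n) - f(x_{n-1}))

Iteration 1:
  f(-2.980000) = -22.383992
  f(0.150000) = 6.680875
  x_2 = 0.150000 - 6.680875×(0.150000 - (-2.980000))/(6.680875 - (-22.383992))
       = -0.569464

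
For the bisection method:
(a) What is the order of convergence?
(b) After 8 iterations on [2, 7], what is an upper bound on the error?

(a) Bisection has linear (order 1) convergence; the error is halved each step.

(b) Error bound = (b-a)/2^n = (7 - 2)/2^{8}
    = 5/2^{8}

(a) 1 (linear); (b) error ≤ 1.95e-02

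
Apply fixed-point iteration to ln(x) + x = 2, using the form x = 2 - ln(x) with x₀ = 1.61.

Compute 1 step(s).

Equation: ln(x) + x = 2
Fixed-point form: x = 2 - ln(x)
x₀ = 1.61

x_1 = g(1.610000) = 1.523766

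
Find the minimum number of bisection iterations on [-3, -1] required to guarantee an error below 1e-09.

We need (b-a)/2^n ≤ 1e-09
(-1 - (-3))/2^n ≤ 1e-09
2/2^n ≤ 1e-09
2^n ≥ 2000000000
n ≥ log₂(2000000000) = 30.90
n ≥ 31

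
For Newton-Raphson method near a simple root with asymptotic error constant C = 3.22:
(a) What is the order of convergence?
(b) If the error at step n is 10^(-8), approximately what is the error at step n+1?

(a) Newton-Raphson has quadratic (order 2) convergence near simple roots.
    This means |e_{n+1}| ≈ C|e_n|².

(b) With |e_n| = 10^(-8) and C = 3.22:
    |e_{n+1}| ≈ 3.22 × (10^(-8))² = 3.22 × 10^(-16)

(a) 2 (quadratic); (b) |e_{n+1}| ≈ 3.220e-16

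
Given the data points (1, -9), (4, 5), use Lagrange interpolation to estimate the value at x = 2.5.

Lagrange interpolation formula:
P(x) = Σ yᵢ × Lᵢ(x)
where Lᵢ(x) = Π_{j≠i} (x - xⱼ)/(xᵢ - xⱼ)

L_0(2.5) = (2.5 - 4)/(1 - 4) = 0.500000
L_1(2.5) = (2.5 - 1)/(4 - 1) = 0.500000

P(2.5) = (-9)×L_0(2.5) + 5×L_1(2.5)
P(2.5) = -2.000000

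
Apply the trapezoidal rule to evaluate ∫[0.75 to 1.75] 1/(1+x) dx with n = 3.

f(x) = 1/(1+x)
a = 0.75, b = 1.75, n = 3
h = (b - a)/n = 0.333333

Trapezoidal rule: (h/2)[f(x₀) + 2f(x₁) + 2f(x₂) + ... + f(xₙ)]

x_0 = 0.7500, f(x_0) = 0.571429, coefficient = 1
x_1 = 1.0833, f(x_1) = 0.480000, coefficient = 2
x_2 = 1.4167, f(x_2) = 0.413793, coefficient = 2
x_3 = 1.7500, f(x_3) = 0.363636, coefficient = 1

I ≈ (0.333333/2) × 2.722651 = 0.453775
Exact value: 0.451985
Error: 0.001790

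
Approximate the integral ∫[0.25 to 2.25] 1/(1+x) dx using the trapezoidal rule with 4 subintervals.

f(x) = 1/(1+x)
a = 0.25, b = 2.25, n = 4
h = (b - a)/n = 0.500000

Trapezoidal rule: (h/2)[f(x₀) + 2f(x₁) + 2f(x₂) + ... + f(xₙ)]

x_0 = 0.2500, f(x_0) = 0.800000, coefficient = 1
x_1 = 0.7500, f(x_1) = 0.571429, coefficient = 2
x_2 = 1.2500, f(x_2) = 0.444444, coefficient = 2
x_3 = 1.7500, f(x_3) = 0.363636, coefficient = 2
x_4 = 2.2500, f(x_4) = 0.307692, coefficient = 1

I ≈ (0.500000/2) × 3.866711 = 0.966678
Exact value: 0.955511
Error: 0.011166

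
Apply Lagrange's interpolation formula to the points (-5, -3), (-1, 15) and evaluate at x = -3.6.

Lagrange interpolation formula:
P(x) = Σ yᵢ × Lᵢ(x)
where Lᵢ(x) = Π_{j≠i} (x - xⱼ)/(xᵢ - xⱼ)

L_0(-3.6) = (-3.6 - (-1))/(-5 - (-1)) = 0.650000
L_1(-3.6) = (-3.6 - (-5))/(-1 - (-5)) = 0.350000

P(-3.6) = (-3)×L_0(-3.6) + 15×L_1(-3.6)
P(-3.6) = 3.300000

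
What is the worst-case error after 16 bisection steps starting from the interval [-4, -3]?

Bisection error bound: |error| ≤ (b-a)/2^n
|error| ≤ (-3 - (-4))/2^16 = 1/2^16
|error| ≤ 0.0000152588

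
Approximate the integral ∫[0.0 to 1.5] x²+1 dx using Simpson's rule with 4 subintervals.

f(x) = x²+1
a = 0.0, b = 1.5, n = 4
h = (b - a)/n = 0.375000

Simpson's rule: (h/3)[f(x₀) + 4f(x₁) + 2f(x₂) + ... + f(xₙ)]

x_0 = 0.0000, f(x_0) = 1.000000, coefficient = 1
x_1 = 0.3750, f(x_1) = 1.140625, coefficient = 4
x_2 = 0.7500, f(x_2) = 1.562500, coefficient = 2
x_3 = 1.1250, f(x_3) = 2.265625, coefficient = 4
x_4 = 1.5000, f(x_4) = 3.250000, coefficient = 1

I ≈ (0.375000/3) × 21.000000 = 2.625000
Exact value: 2.625000
Error: 0.000000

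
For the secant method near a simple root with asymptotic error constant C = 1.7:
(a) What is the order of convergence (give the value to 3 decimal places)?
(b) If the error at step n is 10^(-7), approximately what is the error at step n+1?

(a) Secant method has superlinear convergence with order φ = (1+√5)/2 ≈ 1.618.
    This means |e_{n+1}| ≈ C|e_n|^1.618.

(b) With |e_n| = 10^(-7) and C = 1.7:
    |e_{n+1}| ≈ 1.7 × (10^(-7))^1.618 = 1.7 × 10^(-11.33)

(a) ≈ 1.618 (golden ratio); (b) |e_{n+1}| ≈ 8.021e-12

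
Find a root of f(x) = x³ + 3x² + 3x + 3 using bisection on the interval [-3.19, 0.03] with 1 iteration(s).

f(x) = x³ + 3x² + 3x + 3
Initial interval: [-3.19, 0.03]

Iteration 1:
  c_1 = (-3.190000 + 0.030000)/2 = -1.580000
  f(c_1) = f(-1.580000) = 1.804888
  f(a) × f(c) < 0, new interval: [-3.190000, -1.580000]

After 1 iteration(s), the approximation is c_1 = -1.580000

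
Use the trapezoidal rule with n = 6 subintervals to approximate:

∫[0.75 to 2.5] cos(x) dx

f(x) = cos(x)
a = 0.75, b = 2.5, n = 6
h = (b - a)/n = 0.291667

Trapezoidal rule: (h/2)[f(x₀) + 2f(x₁) + 2f(x₂) + ... + f(xₙ)]

x_0 = 0.7500, f(x_0) = 0.731689, coefficient = 1
x_1 = 1.0417, f(x_1) = 0.504782, coefficient = 2
x_2 = 1.3333, f(x_2) = 0.235238, coefficient = 2
x_3 = 1.6250, f(x_3) = -0.054177, coefficient = 2
x_4 = 1.9167, f(x_4) = -0.339016, coefficient = 2
x_5 = 2.2083, f(x_5) = -0.595218, coefficient = 2
x_6 = 2.5000, f(x_6) = -0.801144, coefficient = 1

I ≈ (0.291667/2) × -0.566237 = -0.082576
Exact value: -0.083167
Error: 0.000590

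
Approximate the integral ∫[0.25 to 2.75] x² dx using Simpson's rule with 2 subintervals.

f(x) = x²
a = 0.25, b = 2.75, n = 2
h = (b - a)/n = 1.250000

Simpson's rule: (h/3)[f(x₀) + 4f(x₁) + 2f(x₂) + ... + f(xₙ)]

x_0 = 0.2500, f(x_0) = 0.062500, coefficient = 1
x_1 = 1.5000, f(x_1) = 2.250000, coefficient = 4
x_2 = 2.7500, f(x_2) = 7.562500, coefficient = 1

I ≈ (1.250000/3) × 16.625000 = 6.927083
Exact value: 6.927083
Error: 0.000000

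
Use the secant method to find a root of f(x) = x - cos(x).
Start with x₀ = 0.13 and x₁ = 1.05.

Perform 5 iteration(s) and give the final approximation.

f(x) = x - cos(x)
x₀ = 0.13, x₁ = 1.05

Secant formula: x_{n+1} = x_n - f(x_n)(x_n - x_{n-1})/(f(x_n) - f(x_{n-1}))

Iteration 1:
  f(0.130000) = -0.861562
  f(1.050000) = 0.552429
  x_2 = 1.050000 - 0.552429×(1.050000 - 0.130000)/(0.552429 - (-0.861562))
       = 0.690567
Iteration 2:
  f(1.050000) = 0.552429
  f(0.690567) = -0.080318
  x_3 = 0.690567 - (-0.080318)×(0.690567 - 1.050000)/(-0.080318 - 0.552429)
       = 0.736192
Iteration 3:
  f(0.690567) = -0.080318
  f(0.736192) = -0.004839
  x_4 = 0.736192 - (-0.004839)×(0.736192 - 0.690567)/(-0.004839 - (-0.080318))
       = 0.739117
Iteration 4:
  f(0.736192) = -0.004839
  f(0.739117) = 0.000053
  x_5 = 0.739117 - 0.000053×(0.739117 - 0.736192)/(0.000053 - (-0.004839))
       = 0.739085
Iteration 5:
  f(0.739117) = 0.000053
  f(0.739085) = 0.000000
  x_6 = 0.739085 - 0.000000×(0.739085 - 0.739117)/(0.000000 - 0.000053)
       = 0.739085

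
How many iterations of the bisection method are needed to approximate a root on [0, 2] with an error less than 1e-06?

We need (b-a)/2^n ≤ 1e-06
(2 - 0)/2^n ≤ 1e-06
2/2^n ≤ 1e-06
2^n ≥ 2000000
n ≥ log₂(2000000) = 20.93
n ≥ 21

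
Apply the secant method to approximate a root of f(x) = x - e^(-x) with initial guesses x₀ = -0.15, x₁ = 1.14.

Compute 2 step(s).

f(x) = x - e^(-x)
x₀ = -0.15, x₁ = 1.14

Secant formula: x_{n+1} = x_n - f(x_n)(x_n - x_{n-1})/(f(x_n) - f(x_{n-1}))

Iteration 1:
  f(-0.150000) = -1.311834
  f(1.140000) = 0.820181
  x_2 = 1.140000 - 0.820181×(1.140000 - (-0.150000))/(0.820181 - (-1.311834))
       = 0.643740
Iteration 2:
  f(1.140000) = 0.820181
  f(0.643740) = 0.118416
  x_3 = 0.643740 - 0.118416×(0.643740 - 1.140000)/(0.118416 - 0.820181)
       = 0.560001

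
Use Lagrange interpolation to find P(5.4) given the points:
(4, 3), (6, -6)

Lagrange interpolation formula:
P(x) = Σ yᵢ × Lᵢ(x)
where Lᵢ(x) = Π_{j≠i} (x - xⱼ)/(xᵢ - xⱼ)

L_0(5.4) = (5.4 - 6)/(4 - 6) = 0.300000
L_1(5.4) = (5.4 - 4)/(6 - 4) = 0.700000

P(5.4) = 3×L_0(5.4) + (-6)×L_1(5.4)
P(5.4) = -3.300000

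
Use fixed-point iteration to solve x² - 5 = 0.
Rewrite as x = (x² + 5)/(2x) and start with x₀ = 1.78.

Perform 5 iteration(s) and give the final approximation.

Equation: x² - 5 = 0
Fixed-point form: x = (x² + 5)/(2x)
x₀ = 1.78

x_1 = g(1.780000) = 2.294494
x_2 = g(2.294494) = 2.236812
x_3 = g(2.236812) = 2.236068
x_4 = g(2.236068) = 2.236068
x_5 = g(2.236068) = 2.236068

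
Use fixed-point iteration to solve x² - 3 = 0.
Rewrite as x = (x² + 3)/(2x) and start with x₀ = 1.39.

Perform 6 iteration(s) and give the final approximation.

Equation: x² - 3 = 0
Fixed-point form: x = (x² + 3)/(2x)
x₀ = 1.39

x_1 = g(1.390000) = 1.774137
x_2 = g(1.774137) = 1.732550
x_3 = g(1.732550) = 1.732051
x_4 = g(1.732051) = 1.732051
x_5 = g(1.732051) = 1.732051
x_6 = g(1.732051) = 1.732051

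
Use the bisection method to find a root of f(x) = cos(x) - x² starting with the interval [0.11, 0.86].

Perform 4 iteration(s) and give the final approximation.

f(x) = cos(x) - x²
Initial interval: [0.11, 0.86]

Iteration 1:
  c_1 = (0.110000 + 0.860000)/2 = 0.485000
  f(c_1) = f(0.485000) = 0.649450
  f(a) × f(c) ≥ 0, new interval: [0.485000, 0.860000]
Iteration 2:
  c_2 = (0.485000 + 0.860000)/2 = 0.672500
  f(c_2) = f(0.672500) = 0.330011
  f(a) × f(c) ≥ 0, new interval: [0.672500, 0.860000]
Iteration 3:
  c_3 = (0.672500 + 0.860000)/2 = 0.766250
  f(c_3) = f(0.766250) = 0.133377
  f(a) × f(c) ≥ 0, new interval: [0.766250, 0.860000]
Iteration 4:
  c_4 = (0.766250 + 0.860000)/2 = 0.813125
  f(c_4) = f(0.813125) = 0.026059
  f(a) × f(c) ≥ 0, new interval: [0.813125, 0.860000]

After 4 iteration(s), the approximation is c_4 = 0.813125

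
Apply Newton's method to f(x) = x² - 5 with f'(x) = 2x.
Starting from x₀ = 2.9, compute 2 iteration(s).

f(x) = x² - 5
f'(x) = 2x
x₀ = 2.9

Newton-Raphson formula: x_{n+1} = x_n - f(x_n)/f'(x_n)

Iteration 1:
  f(2.900000) = 3.410000
  f'(2.900000) = 5.800000
  x_1 = 2.900000 - 3.410000/5.800000 = 2.312069
Iteration 2:
  f(2.312069) = 0.345663
  f'(2.312069) = 4.624138
  x_2 = 2.312069 - 0.345663/4.624138 = 2.237317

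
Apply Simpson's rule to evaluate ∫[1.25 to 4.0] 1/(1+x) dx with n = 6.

f(x) = 1/(1+x)
a = 1.25, b = 4.0, n = 6
h = (b - a)/n = 0.458333

Simpson's rule: (h/3)[f(x₀) + 4f(x₁) + 2f(x₂) + ... + f(xₙ)]

x_0 = 1.2500, f(x_0) = 0.444444, coefficient = 1
x_1 = 1.7083, f(x_1) = 0.369231, coefficient = 4
x_2 = 2.1667, f(x_2) = 0.315789, coefficient = 2
x_3 = 2.6250, f(x_3) = 0.275862, coefficient = 4
x_4 = 3.0833, f(x_4) = 0.244898, coefficient = 2
x_5 = 3.5417, f(x_5) = 0.220183, coefficient = 4
x_6 = 4.0000, f(x_6) = 0.200000, coefficient = 1

I ≈ (0.458333/3) × 5.226925 = 0.798558
Exact value: 0.798508
Error: 0.000050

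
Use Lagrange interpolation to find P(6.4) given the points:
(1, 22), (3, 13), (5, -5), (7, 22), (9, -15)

Lagrange interpolation formula:
P(x) = Σ yᵢ × Lᵢ(x)
where Lᵢ(x) = Π_{j≠i} (x - xⱼ)/(xᵢ - xⱼ)

L_0(6.4) = (6.4 - 3)/(1 - 3) × (6.4 - 5)/(1 - 5) × (6.4 - 7)/(1 - 7) × (6.4 - 9)/(1 - 9) = 0.019337
L_1(6.4) = (6.4 - 1)/(3 - 1) × (6.4 - 5)/(3 - 5) × (6.4 - 7)/(3 - 7) × (6.4 - 9)/(3 - 9) = -0.122850
L_2(6.4) = (6.4 - 1)/(5 - 1) × (6.4 - 3)/(5 - 3) × (6.4 - 7)/(5 - 7) × (6.4 - 9)/(5 - 9) = 0.447525
L_3(6.4) = (6.4 - 1)/(7 - 1) × (6.4 - 3)/(7 - 3) × (6.4 - 5)/(7 - 5) × (6.4 - 9)/(7 - 9) = 0.696150
L_4(6.4) = (6.4 - 1)/(9 - 1) × (6.4 - 3)/(9 - 3) × (6.4 - 5)/(9 - 5) × (6.4 - 7)/(9 - 7) = -0.040162

P(6.4) = 22×L_0(6.4) + 13×L_1(6.4) + (-5)×L_2(6.4) + 22×L_3(6.4) + (-15)×L_4(6.4)
P(6.4) = 12.508488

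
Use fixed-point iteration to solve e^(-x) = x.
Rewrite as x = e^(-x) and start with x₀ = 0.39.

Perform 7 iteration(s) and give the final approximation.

Equation: e^(-x) = x
Fixed-point form: x = e^(-x)
x₀ = 0.39

x_1 = g(0.390000) = 0.677057
x_2 = g(0.677057) = 0.508110
x_3 = g(0.508110) = 0.601631
x_4 = g(0.601631) = 0.547917
x_5 = g(0.547917) = 0.578153
x_6 = g(0.578153) = 0.560934
x_7 = g(0.560934) = 0.570676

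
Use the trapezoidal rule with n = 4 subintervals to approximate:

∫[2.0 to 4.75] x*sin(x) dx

f(x) = x*sin(x)
a = 2.0, b = 4.75, n = 4
h = (b - a)/n = 0.687500

Trapezoidal rule: (h/2)[f(x₀) + 2f(x₁) + 2f(x₂) + ... + f(xₙ)]

x_0 = 2.0000, f(x_0) = 1.818595, coefficient = 1
x_1 = 2.6875, f(x_1) = 1.178864, coefficient = 2
x_2 = 3.3750, f(x_2) = -0.780617, coefficient = 2
x_3 = 4.0625, f(x_3) = -3.234363, coefficient = 2
x_4 = 4.7500, f(x_4) = -4.746641, coefficient = 1

I ≈ (0.687500/2) × -8.600278 = -2.956345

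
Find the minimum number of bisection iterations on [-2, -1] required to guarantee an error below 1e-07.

We need (b-a)/2^n ≤ 1e-07
(-1 - (-2))/2^n ≤ 1e-07
1/2^n ≤ 1e-07
2^n ≥ 10000000
n ≥ log₂(10000000) = 23.25
n ≥ 24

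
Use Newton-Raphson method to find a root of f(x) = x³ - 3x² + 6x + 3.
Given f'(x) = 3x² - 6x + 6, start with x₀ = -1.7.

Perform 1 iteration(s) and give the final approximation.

f(x) = x³ - 3x² + 6x + 3
f'(x) = 3x² - 6x + 6
x₀ = -1.7

Newton-Raphson formula: x_{n+1} = x_n - f(x_n)/f'(x_n)

Iteration 1:
  f(-1.700000) = -20.783000
  f'(-1.700000) = 24.870000
  x_1 = -1.700000 - (-20.783000)/24.870000 = -0.864335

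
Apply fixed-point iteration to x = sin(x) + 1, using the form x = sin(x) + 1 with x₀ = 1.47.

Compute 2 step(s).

Equation: x = sin(x) + 1
Fixed-point form: x = sin(x) + 1
x₀ = 1.47

x_1 = g(1.470000) = 1.994924
x_2 = g(1.994924) = 1.911398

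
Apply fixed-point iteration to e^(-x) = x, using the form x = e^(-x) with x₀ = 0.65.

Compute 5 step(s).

Equation: e^(-x) = x
Fixed-point form: x = e^(-x)
x₀ = 0.65

x_1 = g(0.650000) = 0.522046
x_2 = g(0.522046) = 0.593306
x_3 = g(0.593306) = 0.552498
x_4 = g(0.552498) = 0.575510
x_5 = g(0.575510) = 0.562418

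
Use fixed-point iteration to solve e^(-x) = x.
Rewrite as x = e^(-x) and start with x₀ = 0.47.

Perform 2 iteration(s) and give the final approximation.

Equation: e^(-x) = x
Fixed-point form: x = e^(-x)
x₀ = 0.47

x_1 = g(0.470000) = 0.625002
x_2 = g(0.625002) = 0.535260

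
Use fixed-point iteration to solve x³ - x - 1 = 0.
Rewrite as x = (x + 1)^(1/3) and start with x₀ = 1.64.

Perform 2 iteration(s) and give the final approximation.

Equation: x³ - x - 1 = 0
Fixed-point form: x = (x + 1)^(1/3)
x₀ = 1.64

x_1 = g(1.640000) = 1.382085
x_2 = g(1.382085) = 1.335526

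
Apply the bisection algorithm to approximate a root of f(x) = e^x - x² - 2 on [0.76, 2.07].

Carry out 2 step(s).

f(x) = e^x - x² - 2
Initial interval: [0.76, 2.07]

Iteration 1:
  c_1 = (0.760000 + 2.070000)/2 = 1.415000
  f(c_1) = f(1.415000) = 0.114261
  f(a) × f(c) < 0, new interval: [0.760000, 1.415000]
Iteration 2:
  c_2 = (0.760000 + 1.415000)/2 = 1.087500
  f(c_2) = f(1.087500) = -0.215809
  f(a) × f(c) ≥ 0, new interval: [1.087500, 1.415000]

After 2 iteration(s), the approximation is c_2 = 1.087500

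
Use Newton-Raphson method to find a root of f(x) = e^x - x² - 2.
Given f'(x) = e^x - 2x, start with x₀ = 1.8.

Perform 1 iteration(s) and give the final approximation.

f(x) = e^x - x² - 2
f'(x) = e^x - 2x
x₀ = 1.8

Newton-Raphson formula: x_{n+1} = x_n - f(x_n)/f'(x_n)

Iteration 1:
  f(1.800000) = 0.809647
  f'(1.800000) = 2.449647
  x_1 = 1.800000 - 0.809647/2.449647 = 1.469484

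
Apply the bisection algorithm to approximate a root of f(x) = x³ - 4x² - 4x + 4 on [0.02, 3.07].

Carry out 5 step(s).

f(x) = x³ - 4x² - 4x + 4
Initial interval: [0.02, 3.07]

Iteration 1:
  c_1 = (0.020000 + 3.070000)/2 = 1.545000
  f(c_1) = f(1.545000) = -8.040146
  f(a) × f(c) < 0, new interval: [0.020000, 1.545000]
Iteration 2:
  c_2 = (0.020000 + 1.545000)/2 = 0.782500
  f(c_2) = f(0.782500) = -1.100095
  f(a) × f(c) < 0, new interval: [0.020000, 0.782500]
Iteration 3:
  c_3 = (0.020000 + 0.782500)/2 = 0.401250
  f(c_3) = f(0.401250) = 1.815596
  f(a) × f(c) ≥ 0, new interval: [0.401250, 0.782500]
Iteration 4:
  c_4 = (0.401250 + 0.782500)/2 = 0.591875
  f(c_4) = f(0.591875) = 0.438579
  f(a) × f(c) ≥ 0, new interval: [0.591875, 0.782500]
Iteration 5:
  c_5 = (0.591875 + 0.782500)/2 = 0.687187
  f(c_5) = f(0.687187) = -0.313148
  f(a) × f(c) < 0, new interval: [0.591875, 0.687187]

After 5 iteration(s), the approximation is c_5 = 0.687187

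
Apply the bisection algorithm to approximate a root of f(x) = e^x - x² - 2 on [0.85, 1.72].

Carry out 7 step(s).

f(x) = e^x - x² - 2
Initial interval: [0.85, 1.72]

Iteration 1:
  c_1 = (0.850000 + 1.720000)/2 = 1.285000
  f(c_1) = f(1.285000) = -0.036557
  f(a) × f(c) ≥ 0, new interval: [1.285000, 1.720000]
Iteration 2:
  c_2 = (1.285000 + 1.720000)/2 = 1.502500
  f(c_2) = f(1.502500) = 0.235401
  f(a) × f(c) < 0, new interval: [1.285000, 1.502500]
Iteration 3:
  c_3 = (1.285000 + 1.502500)/2 = 1.393750
  f(c_3) = f(1.393750) = 0.087395
  f(a) × f(c) < 0, new interval: [1.285000, 1.393750]
Iteration 4:
  c_4 = (1.285000 + 1.393750)/2 = 1.339375
  f(c_4) = f(1.339375) = 0.022732
  f(a) × f(c) < 0, new interval: [1.285000, 1.339375]
Iteration 5:
  c_5 = (1.285000 + 1.339375)/2 = 1.312187
  f(c_5) = f(1.312187) = -0.007546
  f(a) × f(c) ≥ 0, new interval: [1.312187, 1.339375]
Iteration 6:
  c_6 = (1.312187 + 1.339375)/2 = 1.325781
  f(c_6) = f(1.325781) = 0.007430
  f(a) × f(c) < 0, new interval: [1.312187, 1.325781]
Iteration 7:
  c_7 = (1.312187 + 1.325781)/2 = 1.318984
  f(c_7) = f(1.318984) = -0.000098
  f(a) × f(c) ≥ 0, new interval: [1.318984, 1.325781]

After 7 iteration(s), the approximation is c_7 = 1.318984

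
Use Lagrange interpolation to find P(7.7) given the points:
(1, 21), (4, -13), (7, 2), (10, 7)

Lagrange interpolation formula:
P(x) = Σ yᵢ × Lᵢ(x)
where Lᵢ(x) = Π_{j≠i} (x - xⱼ)/(xᵢ - xⱼ)

L_0(7.7) = (7.7 - 4)/(1 - 4) × (7.7 - 7)/(1 - 7) × (7.7 - 10)/(1 - 10) = 0.036772
L_1(7.7) = (7.7 - 1)/(4 - 1) × (7.7 - 7)/(4 - 7) × (7.7 - 10)/(4 - 10) = -0.199759
L_2(7.7) = (7.7 - 1)/(7 - 1) × (7.7 - 4)/(7 - 4) × (7.7 - 10)/(7 - 10) = 1.055870
L_3(7.7) = (7.7 - 1)/(10 - 1) × (7.7 - 4)/(10 - 4) × (7.7 - 7)/(10 - 7) = 0.107117

P(7.7) = 21×L_0(7.7) + (-13)×L_1(7.7) + 2×L_2(7.7) + 7×L_3(7.7)
P(7.7) = 6.230636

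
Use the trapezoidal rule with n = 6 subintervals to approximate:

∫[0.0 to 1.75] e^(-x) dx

f(x) = e^(-x)
a = 0.0, b = 1.75, n = 6
h = (b - a)/n = 0.291667

Trapezoidal rule: (h/2)[f(x₀) + 2f(x₁) + 2f(x₂) + ... + f(xₙ)]

x_0 = 0.0000, f(x_0) = 1.000000, coefficient = 1
x_1 = 0.2917, f(x_1) = 0.747018, coefficient = 2
x_2 = 0.5833, f(x_2) = 0.558035, coefficient = 2
x_3 = 0.8750, f(x_3) = 0.416862, coefficient = 2
x_4 = 1.1667, f(x_4) = 0.311403, coefficient = 2
x_5 = 1.4583, f(x_5) = 0.232624, coefficient = 2
x_6 = 1.7500, f(x_6) = 0.173774, coefficient = 1

I ≈ (0.291667/2) × 5.705657 = 0.832075
Exact value: 0.826226
Error: 0.005849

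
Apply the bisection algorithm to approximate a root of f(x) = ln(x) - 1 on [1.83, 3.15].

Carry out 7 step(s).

f(x) = ln(x) - 1
Initial interval: [1.83, 3.15]

Iteration 1:
  c_1 = (1.830000 + 3.150000)/2 = 2.490000
  f(c_1) = f(2.490000) = -0.087717
  f(a) × f(c) ≥ 0, new interval: [2.490000, 3.150000]
Iteration 2:
  c_2 = (2.490000 + 3.150000)/2 = 2.820000
  f(c_2) = f(2.820000) = 0.036737
  f(a) × f(c) < 0, new interval: [2.490000, 2.820000]
Iteration 3:
  c_3 = (2.490000 + 2.820000)/2 = 2.655000
  f(c_3) = f(2.655000) = -0.023555
  f(a) × f(c) ≥ 0, new interval: [2.655000, 2.820000]
Iteration 4:
  c_4 = (2.655000 + 2.820000)/2 = 2.737500
  f(c_4) = f(2.737500) = 0.007045
  f(a) × f(c) < 0, new interval: [2.655000, 2.737500]
Iteration 5:
  c_5 = (2.655000 + 2.737500)/2 = 2.696250
  f(c_5) = f(2.696250) = -0.008138
  f(a) × f(c) ≥ 0, new interval: [2.696250, 2.737500]
Iteration 6:
  c_6 = (2.696250 + 2.737500)/2 = 2.716875
  f(c_6) = f(2.716875) = -0.000518
  f(a) × f(c) ≥ 0, new interval: [2.716875, 2.737500]
Iteration 7:
  c_7 = (2.716875 + 2.737500)/2 = 2.727188
  f(c_7) = f(2.727188) = 0.003271
  f(a) × f(c) < 0, new interval: [2.716875, 2.727188]

After 7 iteration(s), the approximation is c_7 = 2.727188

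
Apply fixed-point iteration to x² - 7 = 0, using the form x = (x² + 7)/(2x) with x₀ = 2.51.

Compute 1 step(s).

Equation: x² - 7 = 0
Fixed-point form: x = (x² + 7)/(2x)
x₀ = 2.51

x_1 = g(2.510000) = 2.649422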